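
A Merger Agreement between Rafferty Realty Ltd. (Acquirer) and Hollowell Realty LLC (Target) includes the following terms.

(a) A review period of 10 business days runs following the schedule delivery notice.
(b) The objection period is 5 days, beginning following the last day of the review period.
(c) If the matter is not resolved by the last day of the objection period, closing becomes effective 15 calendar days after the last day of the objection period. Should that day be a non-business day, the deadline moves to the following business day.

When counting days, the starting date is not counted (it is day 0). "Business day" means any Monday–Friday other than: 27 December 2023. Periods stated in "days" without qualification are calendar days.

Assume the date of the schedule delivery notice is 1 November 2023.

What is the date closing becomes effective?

5 December 2023

From Wednesday, 1 November 2023, 10 business days (Nov 2, Nov 3, Nov 6, Nov 7, Nov 8, Nov 9, Nov 10, Nov 13, Nov 14, Nov 15, skipping weekends) brings us to Wednesday, 15 November 2023, which is the last day of the review period.
The last day of the objection period: 5 calendar days after 15 November 2023 is 20 November 2023.
The date closing becomes effective: 20 November 2023 + 15 days = 5 December 2023. 5 December 2023 is a Tuesday and is not a listed holiday, so no roll-forward applies.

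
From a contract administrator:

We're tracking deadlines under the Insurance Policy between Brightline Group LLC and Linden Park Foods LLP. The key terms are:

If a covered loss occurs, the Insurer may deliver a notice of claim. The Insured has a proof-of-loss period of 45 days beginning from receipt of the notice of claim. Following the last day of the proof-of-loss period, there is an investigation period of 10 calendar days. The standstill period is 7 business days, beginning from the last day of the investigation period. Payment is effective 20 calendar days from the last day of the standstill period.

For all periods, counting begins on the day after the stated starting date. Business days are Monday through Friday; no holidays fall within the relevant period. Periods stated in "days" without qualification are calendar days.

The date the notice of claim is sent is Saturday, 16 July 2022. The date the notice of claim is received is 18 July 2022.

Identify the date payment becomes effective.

10 October 2022

The last day of the proof-of-loss period: 18 July 2022 + 45 days = 1 September 2022.
The last day of the investigation period: 10 calendar days after 1 September 2022 is 11 September 2022.
The last day of the standstill period: 7 business days after Sunday, 11 September 2022, skipping weekends — Sep 12, Sep 13, Sep 14, Sep 15, Sep 16, Sep 19, Sep 20 — lands on Tuesday, 20 September 2022.
The date payment becomes effective: 20 calendar days after 20 September 2022 is 10 October 2022.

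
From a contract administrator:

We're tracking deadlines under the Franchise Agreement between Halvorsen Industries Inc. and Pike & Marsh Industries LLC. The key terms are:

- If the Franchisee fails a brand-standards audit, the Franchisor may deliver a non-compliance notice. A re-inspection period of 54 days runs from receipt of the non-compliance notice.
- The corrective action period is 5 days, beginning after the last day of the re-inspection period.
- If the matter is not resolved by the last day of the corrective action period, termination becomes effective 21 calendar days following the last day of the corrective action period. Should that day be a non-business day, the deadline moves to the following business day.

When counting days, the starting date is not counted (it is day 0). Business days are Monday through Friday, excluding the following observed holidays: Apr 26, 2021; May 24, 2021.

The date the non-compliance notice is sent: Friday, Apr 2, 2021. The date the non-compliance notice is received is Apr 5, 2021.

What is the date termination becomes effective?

Adding 54 calendar days to Apr 5, 2021 gives May 29, 2021, which is the last day of the re-inspection period.
The last day of the corrective action period: May 29, 2021 + 5 days = Jun 3, 2021.
The date termination becomes effective: Jun 3, 2021 + 21 days = Jun 24, 2021. Jun 24, 2021 is a Thursday and is not a listed holiday, so no roll-forward applies.

Jun 24, 2021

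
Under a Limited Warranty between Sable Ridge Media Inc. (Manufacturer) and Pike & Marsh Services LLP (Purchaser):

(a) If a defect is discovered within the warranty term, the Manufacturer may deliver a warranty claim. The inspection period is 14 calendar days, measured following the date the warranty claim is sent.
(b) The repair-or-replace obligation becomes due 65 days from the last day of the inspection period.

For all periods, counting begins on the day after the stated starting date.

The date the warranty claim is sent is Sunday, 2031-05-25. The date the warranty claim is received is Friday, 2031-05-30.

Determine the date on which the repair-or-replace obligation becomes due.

Adding 14 calendar days to 2031-05-25 gives 2031-06-08, which is the last day of the inspection period.
The date on which the repair-or-replace obligation becomes due: 2031-06-08 + 65 days = 2031-08-12.

2031-08-12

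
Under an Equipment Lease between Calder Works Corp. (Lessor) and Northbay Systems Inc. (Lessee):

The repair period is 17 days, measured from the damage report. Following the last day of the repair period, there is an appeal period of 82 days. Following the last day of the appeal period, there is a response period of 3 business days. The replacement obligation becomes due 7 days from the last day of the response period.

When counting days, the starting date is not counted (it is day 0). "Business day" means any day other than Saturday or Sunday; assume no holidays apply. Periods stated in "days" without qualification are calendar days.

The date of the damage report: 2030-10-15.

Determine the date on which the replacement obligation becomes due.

2031-02-03

Adding 17 calendar days to 2030-10-15 gives 2030-11-01, which is the last day of the repair period.
The last day of the appeal period: 2030-11-01 + 82 days = 2031-01-22.
From Wednesday, 2031-01-22, 3 business days (Jan 23, Jan 24, Jan 27, skipping weekends) brings us to Monday, 2031-01-27, which is the last day of the response period.
Adding 7 calendar days to 2031-01-27 gives 2031-02-03, which is the date on which the replacement obligation becomes due.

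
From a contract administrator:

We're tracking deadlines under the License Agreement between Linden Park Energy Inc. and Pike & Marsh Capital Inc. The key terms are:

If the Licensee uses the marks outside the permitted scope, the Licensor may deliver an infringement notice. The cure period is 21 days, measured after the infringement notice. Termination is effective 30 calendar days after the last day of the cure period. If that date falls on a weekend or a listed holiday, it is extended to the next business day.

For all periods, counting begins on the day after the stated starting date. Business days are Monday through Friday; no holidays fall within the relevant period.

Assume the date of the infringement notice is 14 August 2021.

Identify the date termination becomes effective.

4 October 2021

The last day of the cure period: 14 August 2021 + 21 days = 4 September 2021.
The date termination becomes effective: 30 calendar days after 4 September 2021 is 4 October 2021. 4 October 2021 is a Monday, so no roll-forward applies.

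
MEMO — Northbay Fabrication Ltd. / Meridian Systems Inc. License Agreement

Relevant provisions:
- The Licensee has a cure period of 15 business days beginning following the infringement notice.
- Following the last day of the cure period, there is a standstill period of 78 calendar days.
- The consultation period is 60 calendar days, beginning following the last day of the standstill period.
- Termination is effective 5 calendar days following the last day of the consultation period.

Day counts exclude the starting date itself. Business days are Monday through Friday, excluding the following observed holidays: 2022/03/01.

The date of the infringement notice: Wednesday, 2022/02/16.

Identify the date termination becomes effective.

2022/07/31

From Wednesday, 2022/02/16, 15 business days (Feb 17, Feb 18, Feb 21, Feb 22, …, Mar 8, Mar 9, Mar 10, skipping weekends and the listed holiday on Mar 1) brings us to Thursday, 2022/03/10, which is the last day of the cure period.
The last day of the standstill period: 2022/03/10 + 78 days = 2022/05/27.
The last day of the consultation period: 60 calendar days after 2022/05/27 is 2022/07/26.
Adding 5 calendar days to 2022/07/26 gives 2022/07/31, which is the date termination becomes effective.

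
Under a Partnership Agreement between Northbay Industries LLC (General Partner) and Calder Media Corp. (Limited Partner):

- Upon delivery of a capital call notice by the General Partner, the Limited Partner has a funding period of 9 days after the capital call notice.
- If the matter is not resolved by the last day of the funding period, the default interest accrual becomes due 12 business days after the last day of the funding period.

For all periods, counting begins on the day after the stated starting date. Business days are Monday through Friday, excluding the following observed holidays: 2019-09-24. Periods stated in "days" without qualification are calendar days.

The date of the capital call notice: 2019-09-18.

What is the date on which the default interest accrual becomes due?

The last day of the funding period: 2019-09-18 + 9 days = 2019-09-27.
The date on which the default interest accrual becomes due: 12 business days after Friday, 2019-09-27, skipping weekends — Sep 30, Oct 1, Oct 2, Oct 3, …, Oct 11, Oct 14, Oct 15 — lands on Tuesday, 2019-10-15.

2019-10-15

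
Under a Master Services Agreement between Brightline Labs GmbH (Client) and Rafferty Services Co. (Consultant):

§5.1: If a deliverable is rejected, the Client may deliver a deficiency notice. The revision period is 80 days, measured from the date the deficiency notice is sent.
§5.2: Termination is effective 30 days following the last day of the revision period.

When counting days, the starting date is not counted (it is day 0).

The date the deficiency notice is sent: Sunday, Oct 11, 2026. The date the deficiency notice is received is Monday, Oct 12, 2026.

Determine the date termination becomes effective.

Adding 80 calendar days to Oct 11, 2026 gives Dec 30, 2026, which is the last day of the revision period.
The date termination becomes effective: 30 calendar days after Dec 30, 2026 is Jan 29, 2027.

Jan 29, 2027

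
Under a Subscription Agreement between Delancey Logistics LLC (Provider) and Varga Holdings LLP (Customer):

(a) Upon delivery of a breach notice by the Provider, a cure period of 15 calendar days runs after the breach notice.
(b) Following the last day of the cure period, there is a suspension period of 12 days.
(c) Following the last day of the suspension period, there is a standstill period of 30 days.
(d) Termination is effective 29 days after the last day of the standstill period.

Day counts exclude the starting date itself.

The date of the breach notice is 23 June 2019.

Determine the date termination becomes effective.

17 September 2019

Adding 15 calendar days to 23 June 2019 gives 8 July 2019, which is the last day of the cure period.
The last day of the suspension period: 12 calendar days after 8 July 2019 is 20 July 2019.
The last day of the standstill period: 30 calendar days after 20 July 2019 is 19 August 2019.
The date termination becomes effective: 29 calendar days after 19 August 2019 is 17 September 2019.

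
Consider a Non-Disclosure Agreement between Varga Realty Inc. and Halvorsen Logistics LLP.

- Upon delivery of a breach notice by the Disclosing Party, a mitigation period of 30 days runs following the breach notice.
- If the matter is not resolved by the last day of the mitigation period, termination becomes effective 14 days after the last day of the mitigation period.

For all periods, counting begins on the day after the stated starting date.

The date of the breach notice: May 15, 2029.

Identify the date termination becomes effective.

The last day of the mitigation period: May 15, 2029 + 30 days = Jun 14, 2029.
The date termination becomes effective: 14 calendar days after Jun 14, 2029 is Jun 28, 2029.

Jun 28, 2029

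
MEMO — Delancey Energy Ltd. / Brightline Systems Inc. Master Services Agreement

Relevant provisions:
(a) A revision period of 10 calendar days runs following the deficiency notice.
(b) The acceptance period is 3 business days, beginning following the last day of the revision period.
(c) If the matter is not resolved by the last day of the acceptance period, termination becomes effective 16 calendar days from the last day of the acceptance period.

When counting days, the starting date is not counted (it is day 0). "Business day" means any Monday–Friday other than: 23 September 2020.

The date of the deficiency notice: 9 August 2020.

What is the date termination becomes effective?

The last day of the revision period: 9 August 2020 + 10 days = 19 August 2020.
The last day of the acceptance period: 3 business days after Wednesday, 19 August 2020, skipping weekends — Aug 20, Aug 21, Aug 24 — lands on Monday, 24 August 2020.
The date termination becomes effective: 16 calendar days after 24 August 2020 is 9 September 2020.

9 September 2020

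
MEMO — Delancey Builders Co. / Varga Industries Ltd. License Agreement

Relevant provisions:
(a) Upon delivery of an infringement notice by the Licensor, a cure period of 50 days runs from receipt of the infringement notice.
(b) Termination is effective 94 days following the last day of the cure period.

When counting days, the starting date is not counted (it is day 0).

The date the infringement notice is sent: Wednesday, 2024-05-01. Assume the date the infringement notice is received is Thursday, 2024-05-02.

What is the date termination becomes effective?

The last day of the cure period: 2024-05-02 + 50 days = 2024-06-21.
The date termination becomes effective: 94 calendar days after 2024-06-21 is 2024-09-23.

2024-09-23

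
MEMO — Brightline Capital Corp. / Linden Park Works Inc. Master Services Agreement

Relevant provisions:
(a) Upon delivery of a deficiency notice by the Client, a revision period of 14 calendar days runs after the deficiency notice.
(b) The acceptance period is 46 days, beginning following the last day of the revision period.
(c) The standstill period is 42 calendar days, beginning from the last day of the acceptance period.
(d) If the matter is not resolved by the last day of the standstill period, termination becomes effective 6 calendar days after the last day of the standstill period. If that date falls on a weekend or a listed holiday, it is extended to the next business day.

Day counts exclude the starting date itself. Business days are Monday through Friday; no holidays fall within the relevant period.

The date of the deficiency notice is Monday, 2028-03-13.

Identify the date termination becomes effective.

2028-06-29

Adding 14 calendar days to 2028-03-13 gives 2028-03-27, which is the last day of the revision period.
The last day of the acceptance period: 2028-03-27 + 46 days = 2028-05-12.
Adding 42 calendar days to 2028-05-12 gives 2028-06-23, which is the last day of the standstill period.
Adding 6 calendar days to 2028-06-23 gives 2028-06-29, which is the date termination becomes effective. 2028-06-29 is a Thursday, so no roll-forward applies.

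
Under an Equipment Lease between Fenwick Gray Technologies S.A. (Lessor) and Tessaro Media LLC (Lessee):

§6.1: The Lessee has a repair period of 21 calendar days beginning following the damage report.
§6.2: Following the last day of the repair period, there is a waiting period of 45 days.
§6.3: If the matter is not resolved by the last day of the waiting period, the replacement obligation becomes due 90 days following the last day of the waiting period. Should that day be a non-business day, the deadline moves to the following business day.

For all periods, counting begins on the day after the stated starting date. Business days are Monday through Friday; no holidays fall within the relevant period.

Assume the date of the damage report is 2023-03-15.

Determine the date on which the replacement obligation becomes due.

2023-08-18

Adding 21 calendar days to 2023-03-15 gives 2023-04-05, which is the last day of the repair period.
The last day of the waiting period: 2023-04-05 + 45 days = 2023-05-20.
The date on which the replacement obligation becomes due: 90 calendar days after 2023-05-20 is 2023-08-18. 2023-08-18 is a Friday, so no roll-forward applies.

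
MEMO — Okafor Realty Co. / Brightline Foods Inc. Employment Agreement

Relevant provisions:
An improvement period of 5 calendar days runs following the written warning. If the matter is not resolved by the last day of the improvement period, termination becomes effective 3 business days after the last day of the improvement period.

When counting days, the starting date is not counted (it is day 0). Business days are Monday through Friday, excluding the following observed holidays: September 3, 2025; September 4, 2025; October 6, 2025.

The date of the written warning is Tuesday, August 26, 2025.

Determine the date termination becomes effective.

September 5, 2025

The last day of the improvement period: August 26, 2025 + 5 days = August 31, 2025.
The date termination becomes effective: 3 business days after Sunday, August 31, 2025, skipping weekends and the listed holidays on Sep 3, Sep 4 — Sep 1, Sep 2, Sep 5 — lands on Friday, September 5, 2025.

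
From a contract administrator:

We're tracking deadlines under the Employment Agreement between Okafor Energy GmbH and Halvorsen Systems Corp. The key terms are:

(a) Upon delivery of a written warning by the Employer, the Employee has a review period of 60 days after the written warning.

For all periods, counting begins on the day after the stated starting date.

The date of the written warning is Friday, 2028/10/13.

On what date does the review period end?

2028/12/12

The last day of the review period: 60 calendar days after 2028/10/13 is 2028/12/12.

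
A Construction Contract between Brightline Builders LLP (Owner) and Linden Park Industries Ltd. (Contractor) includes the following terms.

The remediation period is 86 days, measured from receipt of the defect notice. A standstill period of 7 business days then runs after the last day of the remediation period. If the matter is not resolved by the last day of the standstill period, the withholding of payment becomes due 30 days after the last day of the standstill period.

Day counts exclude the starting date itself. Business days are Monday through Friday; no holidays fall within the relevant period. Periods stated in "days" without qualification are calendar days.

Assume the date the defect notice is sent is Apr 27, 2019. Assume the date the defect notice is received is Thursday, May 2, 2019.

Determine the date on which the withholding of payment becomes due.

Sep 5, 2019

The last day of the remediation period: May 2, 2019 + 86 days = Jul 27, 2019.
From Saturday, Jul 27, 2019, 7 business days (Jul 29, Jul 30, Jul 31, Aug 1, Aug 2, Aug 5, Aug 6, skipping weekends) brings us to Tuesday, Aug 6, 2019, which is the last day of the standstill period.
The date on which the withholding of payment becomes due: Aug 6, 2019 + 30 days = Sep 5, 2019.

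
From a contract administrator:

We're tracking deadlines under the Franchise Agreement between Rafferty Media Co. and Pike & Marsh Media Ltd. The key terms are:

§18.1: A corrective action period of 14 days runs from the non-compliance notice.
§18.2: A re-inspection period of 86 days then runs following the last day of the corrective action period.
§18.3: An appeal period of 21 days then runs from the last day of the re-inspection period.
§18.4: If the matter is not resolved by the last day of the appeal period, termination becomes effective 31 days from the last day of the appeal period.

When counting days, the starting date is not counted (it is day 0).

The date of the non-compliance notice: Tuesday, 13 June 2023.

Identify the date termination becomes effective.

The last day of the corrective action period: 13 June 2023 + 14 days = 27 June 2023.
The last day of the re-inspection period: 27 June 2023 + 86 days = 21 September 2023.
The last day of the appeal period: 21 calendar days after 21 September 2023 is 12 October 2023.
The date termination becomes effective: 31 calendar days after 12 October 2023 is 12 November 2023.

12 November 2023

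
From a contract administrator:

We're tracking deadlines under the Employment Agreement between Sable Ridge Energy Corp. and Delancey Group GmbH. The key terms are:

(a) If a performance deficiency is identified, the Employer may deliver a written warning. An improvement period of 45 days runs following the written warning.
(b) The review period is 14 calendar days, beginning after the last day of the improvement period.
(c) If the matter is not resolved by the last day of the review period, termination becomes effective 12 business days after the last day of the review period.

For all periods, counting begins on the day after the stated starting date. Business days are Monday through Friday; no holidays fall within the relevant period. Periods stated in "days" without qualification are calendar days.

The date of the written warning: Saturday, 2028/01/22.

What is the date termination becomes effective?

The last day of the improvement period: 2028/01/22 + 45 days = 2028/03/07.
The last day of the review period: 14 calendar days after 2028/03/07 is 2028/03/21.
From Tuesday, 2028/03/21, 12 business days (Mar 22, Mar 23, Mar 24, Mar 27, …, Apr 4, Apr 5, Apr 6, skipping weekends) brings us to Thursday, 2028/04/06, which is the date termination becomes effective.

2028/04/06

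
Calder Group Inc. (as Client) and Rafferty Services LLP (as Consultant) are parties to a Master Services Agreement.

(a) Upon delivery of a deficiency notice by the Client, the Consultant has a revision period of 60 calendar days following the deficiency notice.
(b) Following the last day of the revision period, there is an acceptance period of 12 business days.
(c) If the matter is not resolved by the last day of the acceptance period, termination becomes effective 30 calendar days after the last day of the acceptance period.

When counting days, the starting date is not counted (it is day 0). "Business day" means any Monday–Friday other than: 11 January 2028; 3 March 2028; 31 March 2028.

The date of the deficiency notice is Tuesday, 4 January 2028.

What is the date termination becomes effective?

20 April 2028

The last day of the revision period: 60 calendar days after 4 January 2028 is 4 March 2028.
The last day of the acceptance period: 12 business days after Saturday, 4 March 2028, skipping weekends — Mar 6, Mar 7, Mar 8, Mar 9, …, Mar 17, Mar 20, Mar 21 — lands on Tuesday, 21 March 2028.
Adding 30 calendar days to 21 March 2028 gives 20 April 2028, which is the date termination becomes effective.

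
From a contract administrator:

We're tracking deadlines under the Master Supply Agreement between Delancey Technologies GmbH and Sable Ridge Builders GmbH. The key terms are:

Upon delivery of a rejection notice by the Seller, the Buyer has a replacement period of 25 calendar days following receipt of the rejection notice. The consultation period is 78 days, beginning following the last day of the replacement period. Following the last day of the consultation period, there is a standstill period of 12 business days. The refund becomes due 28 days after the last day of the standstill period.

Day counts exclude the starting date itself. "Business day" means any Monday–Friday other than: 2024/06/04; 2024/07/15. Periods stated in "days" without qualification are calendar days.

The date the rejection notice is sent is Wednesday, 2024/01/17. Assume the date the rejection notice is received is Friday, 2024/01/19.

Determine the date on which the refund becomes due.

Adding 25 calendar days to 2024/01/19 gives 2024/02/13, which is the last day of the replacement period.
The last day of the consultation period: 2024/02/13 + 78 days = 2024/05/01.
The last day of the standstill period: counting 12 business days from Wednesday, 2024/05/01 (May 2, May 3, May 6, May 7, …, May 15, May 16, May 17, skipping weekends) reaches Friday, 2024/05/17.
The date on which the refund becomes due: 28 calendar days after 2024/05/17 is 2024/06/14.

2024/06/14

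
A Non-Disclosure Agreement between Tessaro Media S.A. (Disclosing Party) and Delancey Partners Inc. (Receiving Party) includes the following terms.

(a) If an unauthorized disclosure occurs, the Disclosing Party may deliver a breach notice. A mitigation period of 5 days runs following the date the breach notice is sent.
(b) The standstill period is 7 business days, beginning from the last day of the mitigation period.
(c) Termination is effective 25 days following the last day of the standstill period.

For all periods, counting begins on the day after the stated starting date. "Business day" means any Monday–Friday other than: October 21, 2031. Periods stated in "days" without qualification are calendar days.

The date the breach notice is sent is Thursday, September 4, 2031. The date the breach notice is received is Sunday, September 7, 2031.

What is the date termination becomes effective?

The last day of the mitigation period: 5 calendar days after September 4, 2031 is September 9, 2031.
The last day of the standstill period: 7 business days after Tuesday, September 9, 2031, skipping weekends — Sep 10, Sep 11, Sep 12, Sep 15, Sep 16, Sep 17, Sep 18 — lands on Thursday, September 18, 2031.
The date termination becomes effective: September 18, 2031 + 25 days = October 13, 2031.

October 13, 2031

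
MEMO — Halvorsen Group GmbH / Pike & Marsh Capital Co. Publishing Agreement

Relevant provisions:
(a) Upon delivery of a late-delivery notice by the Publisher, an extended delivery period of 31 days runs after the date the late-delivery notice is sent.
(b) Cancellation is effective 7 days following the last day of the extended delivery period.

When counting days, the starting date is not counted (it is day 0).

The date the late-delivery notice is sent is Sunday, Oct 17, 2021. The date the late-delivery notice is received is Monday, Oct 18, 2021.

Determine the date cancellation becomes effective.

Nov 24, 2021

Adding 31 calendar days to Oct 17, 2021 gives Nov 17, 2021, which is the last day of the extended delivery period.
Adding 7 calendar days to Nov 17, 2021 gives Nov 24, 2021, which is the date cancellation becomes effective.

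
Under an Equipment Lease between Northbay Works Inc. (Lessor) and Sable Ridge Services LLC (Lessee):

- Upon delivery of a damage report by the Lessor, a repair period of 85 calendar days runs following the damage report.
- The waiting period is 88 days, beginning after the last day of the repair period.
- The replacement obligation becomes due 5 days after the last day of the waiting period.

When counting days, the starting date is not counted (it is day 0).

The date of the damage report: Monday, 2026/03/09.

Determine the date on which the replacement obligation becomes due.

2026/09/03

Adding 85 calendar days to 2026/03/09 gives 2026/06/02, which is the last day of the repair period.
The last day of the waiting period: 2026/06/02 + 88 days = 2026/08/29.
The date on which the replacement obligation becomes due: 5 calendar days after 2026/08/29 is 2026/09/03.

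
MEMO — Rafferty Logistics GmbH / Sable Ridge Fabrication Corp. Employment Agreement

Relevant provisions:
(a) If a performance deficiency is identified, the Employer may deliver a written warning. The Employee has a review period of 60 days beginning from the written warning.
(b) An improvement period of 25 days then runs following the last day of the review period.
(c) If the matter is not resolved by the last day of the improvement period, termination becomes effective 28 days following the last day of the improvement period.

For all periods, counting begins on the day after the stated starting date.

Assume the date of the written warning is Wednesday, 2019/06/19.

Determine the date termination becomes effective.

2019/10/10

The last day of the review period: 60 calendar days after 2019/06/19 is 2019/08/18.
Adding 25 calendar days to 2019/08/18 gives 2019/09/12, which is the last day of the improvement period.
The date termination becomes effective: 28 calendar days after 2019/09/12 is 2019/10/10.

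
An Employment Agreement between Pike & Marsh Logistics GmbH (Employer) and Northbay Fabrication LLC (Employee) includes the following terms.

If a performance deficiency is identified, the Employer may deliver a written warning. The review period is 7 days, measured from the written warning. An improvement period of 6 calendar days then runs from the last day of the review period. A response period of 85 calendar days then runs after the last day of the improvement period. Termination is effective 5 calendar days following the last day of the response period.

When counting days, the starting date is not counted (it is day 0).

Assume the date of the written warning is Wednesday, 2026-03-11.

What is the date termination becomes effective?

Adding 7 calendar days to 2026-03-11 gives 2026-03-18, which is the last day of the review period.
Adding 6 calendar days to 2026-03-18 gives 2026-03-24, which is the last day of the improvement period.
The last day of the response period: 2026-03-24 + 85 days = 2026-06-17.
Adding 5 calendar days to 2026-06-17 gives 2026-06-22, which is the date termination becomes effective.

2026-06-22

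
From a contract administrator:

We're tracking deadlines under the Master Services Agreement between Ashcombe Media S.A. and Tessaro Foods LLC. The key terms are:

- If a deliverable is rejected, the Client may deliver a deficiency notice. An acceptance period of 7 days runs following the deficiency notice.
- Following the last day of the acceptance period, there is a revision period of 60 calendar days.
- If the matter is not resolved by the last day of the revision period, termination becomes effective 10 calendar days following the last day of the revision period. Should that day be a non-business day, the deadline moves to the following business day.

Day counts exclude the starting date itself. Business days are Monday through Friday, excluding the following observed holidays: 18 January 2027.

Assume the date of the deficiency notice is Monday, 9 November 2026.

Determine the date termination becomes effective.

25 January 2027

The last day of the acceptance period: 7 calendar days after 9 November 2026 is 16 November 2026.
Adding 60 calendar days to 16 November 2026 gives 15 January 2027, which is the last day of the revision period.
The date termination becomes effective: 15 January 2027 + 10 days = 25 January 2027. 25 January 2027 is a Monday and is not a listed holiday, so no roll-forward applies.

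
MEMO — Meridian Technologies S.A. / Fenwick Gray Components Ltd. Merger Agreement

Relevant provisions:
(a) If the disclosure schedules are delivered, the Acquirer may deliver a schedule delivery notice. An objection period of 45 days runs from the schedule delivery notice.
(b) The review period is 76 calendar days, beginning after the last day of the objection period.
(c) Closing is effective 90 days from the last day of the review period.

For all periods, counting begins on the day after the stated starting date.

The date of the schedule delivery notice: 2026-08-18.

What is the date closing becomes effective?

2027-03-17

Adding 45 calendar days to 2026-08-18 gives 2026-10-02, which is the last day of the objection period.
Adding 76 calendar days to 2026-10-02 gives 2026-12-17, which is the last day of the review period.
The date closing becomes effective: 2026-12-17 + 90 days = 2027-03-17.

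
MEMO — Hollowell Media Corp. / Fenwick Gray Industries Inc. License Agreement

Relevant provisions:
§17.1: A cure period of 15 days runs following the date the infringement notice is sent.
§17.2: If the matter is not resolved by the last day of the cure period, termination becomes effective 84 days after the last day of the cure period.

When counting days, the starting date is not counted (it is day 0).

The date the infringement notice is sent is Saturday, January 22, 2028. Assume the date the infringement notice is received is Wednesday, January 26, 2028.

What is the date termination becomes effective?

April 30, 2028

The last day of the cure period: January 22, 2028 + 15 days = February 6, 2028.
The date termination becomes effective: 84 calendar days after February 6, 2028 is April 30, 2028.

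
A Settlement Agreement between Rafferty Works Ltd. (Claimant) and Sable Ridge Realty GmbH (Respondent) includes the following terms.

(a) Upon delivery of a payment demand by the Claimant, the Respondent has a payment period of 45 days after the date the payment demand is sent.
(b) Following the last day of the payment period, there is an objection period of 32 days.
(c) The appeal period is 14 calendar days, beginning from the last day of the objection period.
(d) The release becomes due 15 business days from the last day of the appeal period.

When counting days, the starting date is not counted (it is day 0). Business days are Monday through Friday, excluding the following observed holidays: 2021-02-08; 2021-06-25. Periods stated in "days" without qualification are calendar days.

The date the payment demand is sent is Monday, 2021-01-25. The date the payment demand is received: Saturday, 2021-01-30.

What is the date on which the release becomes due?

Adding 45 calendar days to 2021-01-25 gives 2021-03-11, which is the last day of the payment period.
The last day of the objection period: 2021-03-11 + 32 days = 2021-04-12.
Adding 14 calendar days to 2021-04-12 gives 2021-04-26, which is the last day of the appeal period.
The date on which the release becomes due: counting 15 business days from Monday, 2021-04-26 (Apr 27, Apr 28, Apr 29, Apr 30, …, May 13, May 14, May 17, skipping weekends) reaches Monday, 2021-05-17.

2021-05-17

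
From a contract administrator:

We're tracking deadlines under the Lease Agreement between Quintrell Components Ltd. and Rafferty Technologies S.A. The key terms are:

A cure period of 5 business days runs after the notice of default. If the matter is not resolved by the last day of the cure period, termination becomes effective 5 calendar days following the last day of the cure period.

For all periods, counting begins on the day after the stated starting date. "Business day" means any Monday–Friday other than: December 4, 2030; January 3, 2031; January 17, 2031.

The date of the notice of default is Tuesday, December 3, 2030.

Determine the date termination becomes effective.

December 16, 2030

The last day of the cure period: counting 5 business days from Tuesday, December 3, 2030 (Dec 5, Dec 6, Dec 9, Dec 10, Dec 11, skipping weekends and the listed holiday on Dec 4) reaches Wednesday, December 11, 2030.
Adding 5 calendar days to December 11, 2030 gives December 16, 2030, which is the date termination becomes effective.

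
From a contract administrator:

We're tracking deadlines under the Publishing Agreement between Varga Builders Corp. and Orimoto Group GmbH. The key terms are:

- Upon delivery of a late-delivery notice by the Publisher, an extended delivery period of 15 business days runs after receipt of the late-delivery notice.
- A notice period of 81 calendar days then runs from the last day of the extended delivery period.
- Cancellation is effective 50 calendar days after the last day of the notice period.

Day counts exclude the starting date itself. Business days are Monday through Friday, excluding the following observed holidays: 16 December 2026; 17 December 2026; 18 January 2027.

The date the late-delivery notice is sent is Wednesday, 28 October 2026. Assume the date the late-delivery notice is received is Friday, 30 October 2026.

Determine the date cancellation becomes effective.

31 March 2027

The last day of the extended delivery period: 15 business days after Friday, 30 October 2026, skipping weekends — Nov 2, Nov 3, Nov 4, Nov 5, …, Nov 18, Nov 19, Nov 20 — lands on Friday, 20 November 2026.
Adding 81 calendar days to 20 November 2026 gives 9 February 2027, which is the last day of the notice period.
The date cancellation becomes effective: 9 February 2027 + 50 days = 31 March 2027.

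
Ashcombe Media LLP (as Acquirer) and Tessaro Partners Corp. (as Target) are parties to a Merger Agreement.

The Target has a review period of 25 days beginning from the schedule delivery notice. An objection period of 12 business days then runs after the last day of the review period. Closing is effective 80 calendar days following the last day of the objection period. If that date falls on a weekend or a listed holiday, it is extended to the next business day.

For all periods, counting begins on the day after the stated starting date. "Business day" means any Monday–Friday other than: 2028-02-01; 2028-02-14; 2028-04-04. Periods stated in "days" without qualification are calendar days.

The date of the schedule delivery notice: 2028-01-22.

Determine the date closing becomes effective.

2028-05-22

The last day of the review period: 25 calendar days after 2028-01-22 is 2028-02-16.
The last day of the objection period: 12 business days after Wednesday, 2028-02-16, skipping weekends — Feb 17, Feb 18, Feb 21, Feb 22, …, Mar 1, Mar 2, Mar 3 — lands on Friday, 2028-03-03.
Adding 80 calendar days to 2028-03-03 gives 2028-05-22, which is the date closing becomes effective. 2028-05-22 is a Monday and is not a listed holiday, so no roll-forward applies.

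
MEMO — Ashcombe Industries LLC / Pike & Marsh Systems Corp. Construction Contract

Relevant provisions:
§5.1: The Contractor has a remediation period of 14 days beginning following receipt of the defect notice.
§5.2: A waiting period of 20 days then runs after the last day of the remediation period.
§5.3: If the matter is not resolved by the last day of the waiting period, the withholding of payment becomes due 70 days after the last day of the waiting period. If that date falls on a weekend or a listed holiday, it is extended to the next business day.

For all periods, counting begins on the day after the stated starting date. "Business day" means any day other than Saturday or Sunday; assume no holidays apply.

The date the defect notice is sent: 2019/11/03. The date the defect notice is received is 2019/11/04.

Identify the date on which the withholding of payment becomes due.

Adding 14 calendar days to 2019/11/04 gives 2019/11/18, which is the last day of the remediation period.
Adding 20 calendar days to 2019/11/18 gives 2019/12/08, which is the last day of the waiting period.
Adding 70 calendar days to 2019/12/08 gives 2020/02/16, which is the date on which the withholding of payment becomes due. That falls on a Sunday, so it rolls to the next business day, Monday, 2020/02/17.

2020/02/17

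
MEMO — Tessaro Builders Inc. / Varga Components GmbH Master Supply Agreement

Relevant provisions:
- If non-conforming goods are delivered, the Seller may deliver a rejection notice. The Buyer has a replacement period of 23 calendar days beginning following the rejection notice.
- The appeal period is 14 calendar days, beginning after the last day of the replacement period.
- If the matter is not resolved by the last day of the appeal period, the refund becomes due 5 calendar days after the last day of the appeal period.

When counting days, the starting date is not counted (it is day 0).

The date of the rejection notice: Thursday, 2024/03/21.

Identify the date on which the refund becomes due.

2024/05/02

Adding 23 calendar days to 2024/03/21 gives 2024/04/13, which is the last day of the replacement period.
The last day of the appeal period: 2024/04/13 + 14 days = 2024/04/27.
Adding 5 calendar days to 2024/04/27 gives 2024/05/02, which is the date on which the refund becomes due.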